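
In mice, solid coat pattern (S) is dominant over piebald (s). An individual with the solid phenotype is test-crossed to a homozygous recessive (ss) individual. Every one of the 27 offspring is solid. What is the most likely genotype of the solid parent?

Test cross: ? × ss
All offspring are solid.
If the unknown parent were heterozygous (Ss), about half of 27 offspring would be piebald; none are. The unknown parent is most likely homozygous dominant (SS).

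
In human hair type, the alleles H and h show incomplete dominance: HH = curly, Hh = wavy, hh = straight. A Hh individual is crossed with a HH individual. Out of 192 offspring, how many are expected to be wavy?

Punnett square for Hh × HH:
Offspring genotypes: 2 HH, 2 Hh
Phenotype counts: 2 curly, 2 wavy
wavy: 2 out of 4 → fraction 1/2
Expected count = 1/2 × 192 = 96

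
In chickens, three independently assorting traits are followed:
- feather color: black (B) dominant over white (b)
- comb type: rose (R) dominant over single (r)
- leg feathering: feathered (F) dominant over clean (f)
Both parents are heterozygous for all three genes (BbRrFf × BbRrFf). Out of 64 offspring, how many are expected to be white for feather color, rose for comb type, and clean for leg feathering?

Trihybrid cross: BbRrFf × BbRrFf
Each trait segregates independently with a 3:1 phenotypic ratio, so each gene contributes 3/4 (dominant) or 1/4 (recessive).
Target: white (feather color), rose (comb type), clean (leg feathering)
Probability = product of independent per-trait probabilities
= 1/4 × 3/4 × 1/4 = 3/64
Expected count = 3/64 × 64 = 3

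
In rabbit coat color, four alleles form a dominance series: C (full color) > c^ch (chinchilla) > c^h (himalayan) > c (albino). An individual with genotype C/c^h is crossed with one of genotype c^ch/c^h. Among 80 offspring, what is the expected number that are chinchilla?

Cross: C/c^h × c^ch/c^h
Allele dominance: C > c^ch > c^h > c
Offspring genotypes: 1 C/c^ch, 1 C/c^h, 1 c^ch/c^h, 1 c^h/c^h
Phenotype counts: 2 full color, 1 chinchilla, 1 himalayan
chinchilla: 1 out of 4 → fraction 1/4
Expected count = 1/4 × 80 = 20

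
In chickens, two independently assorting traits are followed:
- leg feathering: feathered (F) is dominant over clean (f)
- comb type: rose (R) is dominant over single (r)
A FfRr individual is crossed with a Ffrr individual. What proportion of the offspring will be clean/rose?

Dihybrid cross FfRr × Ffrr — consider each gene separately:
leg feathering: Ff × Ff → 1 FF, 2 Ff, 1 ff → 3 F_ : 1 ff (out of 4)
comb type: Rr × rr → 2 Rr, 2 rr → 2 R_ : 2 rr (out of 4)
Combine (counts out of 4 × 4 = 16): feathered/rose (F_R_) = 3×2 = 6; feathered/single (F_rr) = 3×2 = 6; clean/rose (ffR_) = 1×2 = 2; clean/single (ffrr) = 1×2 = 2
Phenotype counts (out of 16): 6 feathered/rose, 6 feathered/single, 2 clean/rose, 2 clean/single
clean/rose: 2 out of 16
Probability: 2/16 = 1/8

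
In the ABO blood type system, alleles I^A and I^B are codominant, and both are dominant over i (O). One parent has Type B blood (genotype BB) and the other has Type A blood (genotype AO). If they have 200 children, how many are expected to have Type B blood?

Cross: BB × AO
Possible offspring genotypes: 2 AB, 2 BO
Blood type counts: 2 Type AB, 2 Type B
Probability of Type B: 2/4 = 1/2
Expected count = 1/2 × 200 = 100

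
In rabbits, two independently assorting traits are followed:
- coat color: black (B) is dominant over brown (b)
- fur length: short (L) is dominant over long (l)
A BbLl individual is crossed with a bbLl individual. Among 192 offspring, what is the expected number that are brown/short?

Dihybrid cross BbLl × bbLl — consider each gene separately:
coat color: Bb × bb → 2 Bb, 2 bb → 2 B_ : 2 bb (out of 4)
fur length: Ll × Ll → 1 LL, 2 Ll, 1 ll → 3 L_ : 1 ll (out of 4)
Combine (counts out of 4 × 4 = 16): black/short (B_L_) = 2×3 = 6; black/long (B_ll) = 2×1 = 2; brown/short (bbL_) = 2×3 = 6; brown/long (bbll) = 2×1 = 2
Phenotype counts (out of 16): 6 black/short, 2 black/long, 6 brown/short, 2 brown/long
brown/short: 6 out of 16 → fraction 3/8
Expected count = 3/8 × 192 = 72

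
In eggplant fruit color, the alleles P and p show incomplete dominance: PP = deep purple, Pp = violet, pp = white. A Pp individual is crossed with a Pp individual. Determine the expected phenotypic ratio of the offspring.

Punnett square for Pp × Pp:
Offspring genotypes: 1 PP, 2 Pp, 1 pp
Phenotype counts: 1 deep purple, 2 violet, 1 white
Ratio: 1 deep purple : 2 violet : 1 white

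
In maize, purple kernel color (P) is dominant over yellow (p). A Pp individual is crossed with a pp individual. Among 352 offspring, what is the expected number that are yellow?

Punnett square for Pp × pp:
Offspring genotypes: 2 Pp, 2 pp
purple: 2, yellow: 2
yellow: 2 out of 4 → fraction 1/2
Expected count = 1/2 × 352 = 176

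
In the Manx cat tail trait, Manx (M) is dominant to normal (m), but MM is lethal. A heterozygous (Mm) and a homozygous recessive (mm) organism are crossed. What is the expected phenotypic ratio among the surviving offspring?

Cross: Mm × mm
Punnett square offspring (before lethality): 2 Mm, 2 mm
No MM offspring are produced in this cross.
Ratio: 1 Manx (tailless) : 1 normal-tailed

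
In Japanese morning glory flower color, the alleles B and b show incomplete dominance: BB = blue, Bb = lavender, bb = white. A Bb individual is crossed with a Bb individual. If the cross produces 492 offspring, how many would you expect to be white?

Punnett square for Bb × Bb:
Offspring genotypes: 1 BB, 2 Bb, 1 bb
Phenotype counts: 1 blue, 2 lavender, 1 white
white: 1 out of 4 → fraction 1/4
Expected count = 1/4 × 492 = 123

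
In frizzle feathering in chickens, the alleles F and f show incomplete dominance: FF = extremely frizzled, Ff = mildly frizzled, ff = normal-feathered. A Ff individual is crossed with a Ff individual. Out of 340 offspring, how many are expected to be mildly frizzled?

Punnett square for Ff × Ff:
Offspring genotypes: 1 FF, 2 Ff, 1 ff
Phenotype counts: 1 extremely frizzled, 2 mildly frizzled, 1 normal-feathered
mildly frizzled: 2 out of 4 → fraction 1/2
Expected count = 1/2 × 340 = 170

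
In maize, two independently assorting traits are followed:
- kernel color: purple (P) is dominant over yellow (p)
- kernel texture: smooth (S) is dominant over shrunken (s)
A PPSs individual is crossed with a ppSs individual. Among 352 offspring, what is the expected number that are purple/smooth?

Dihybrid cross PPSs × ppSs — consider each gene separately:
kernel color: PP × pp → 4 Pp → 4 P_ (out of 4)
kernel texture: Ss × Ss → 1 SS, 2 Ss, 1 ss → 3 S_ : 1 ss (out of 4)
Combine (counts out of 4 × 4 = 16): purple/smooth (P_S_) = 4×3 = 12; purple/shrunken (P_ss) = 4×1 = 4
Phenotype counts (out of 16): 12 purple/smooth, 4 purple/shrunken
purple/smooth: 12 out of 16 → fraction 3/4
Expected count = 3/4 × 352 = 264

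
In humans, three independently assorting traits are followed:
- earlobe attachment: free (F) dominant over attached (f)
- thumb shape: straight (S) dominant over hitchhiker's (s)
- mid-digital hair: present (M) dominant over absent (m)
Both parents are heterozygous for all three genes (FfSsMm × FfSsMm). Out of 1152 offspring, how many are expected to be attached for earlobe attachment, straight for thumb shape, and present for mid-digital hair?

Trihybrid cross: FfSsMm × FfSsMm
Each trait segregates independently with a 3:1 phenotypic ratio, so each gene contributes 3/4 (dominant) or 1/4 (recessive).
Target: attached (earlobe attachment), straight (thumb shape), present (mid-digital hair)
Probability = product of independent per-trait probabilities
= 1/4 × 3/4 × 3/4 = 9/64
Expected count = 9/64 × 1152 = 162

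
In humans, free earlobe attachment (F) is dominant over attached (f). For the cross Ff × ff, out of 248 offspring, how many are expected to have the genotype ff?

Punnett square for Ff × ff:
Offspring genotypes: 2 Ff, 2 ff
Total offspring: 4
Count with target: 2
Probability: 2/4 = 1/2
Expected count = 1/2 × 248 = 124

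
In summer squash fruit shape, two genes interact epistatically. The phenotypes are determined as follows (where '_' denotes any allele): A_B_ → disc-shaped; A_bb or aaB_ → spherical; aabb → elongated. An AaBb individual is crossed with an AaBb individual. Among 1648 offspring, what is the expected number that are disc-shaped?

Cross: AaBb × AaBb — consider each gene separately:
A gene: Aa × Aa → 1 AA, 2 Aa, 1 aa → 3 A_ : 1 aa (out of 4)
B gene: Bb × Bb → 1 BB, 2 Bb, 1 bb → 3 B_ : 1 bb (out of 4)
Genotype classes (out of 4 × 4 = 16): A_B_ = 3×3 = 9; A_bb = 3×1 = 3; aaB_ = 1×3 = 3; aabb = 1×1 = 1
Apply the phenotype rules: A_B_ (9) → disc-shaped; A_bb (3) + aaB_ (3) → spherical; aabb (1) → elongated
Phenotype counts (out of 16): 9 disc-shaped, 6 spherical, 1 elongated
disc-shaped: 9 out of 16 → fraction 9/16
Expected count = 9/16 × 1648 = 927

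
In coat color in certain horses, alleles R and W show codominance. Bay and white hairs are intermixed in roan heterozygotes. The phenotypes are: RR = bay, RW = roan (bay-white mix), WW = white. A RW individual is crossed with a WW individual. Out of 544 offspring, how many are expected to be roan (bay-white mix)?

Punnett square for RW × WW:
Offspring genotypes: 2 RW, 2 WW
Phenotype counts: 2 roan (bay-white mix), 2 white
roan (bay-white mix): 2 out of 4 → fraction 1/2
Expected count = 1/2 × 544 = 272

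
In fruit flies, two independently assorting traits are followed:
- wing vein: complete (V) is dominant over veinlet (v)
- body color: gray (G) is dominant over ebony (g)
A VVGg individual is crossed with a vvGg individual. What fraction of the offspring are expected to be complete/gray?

Dihybrid cross VVGg × vvGg — consider each gene separately:
wing vein: VV × vv → 4 Vv → 4 V_ (out of 4)
body color: Gg × Gg → 1 GG, 2 Gg, 1 gg → 3 G_ : 1 gg (out of 4)
Combine (counts out of 4 × 4 = 16): complete/gray (V_G_) = 4×3 = 12; complete/ebony (V_gg) = 4×1 = 4
Phenotype counts (out of 16): 12 complete/gray, 4 complete/ebony
complete/gray: 12 out of 16
Probability: 12/16 = 3/4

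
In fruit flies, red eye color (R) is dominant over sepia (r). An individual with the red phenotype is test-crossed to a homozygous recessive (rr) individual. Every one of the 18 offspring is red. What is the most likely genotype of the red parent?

Test cross: ? × rr
All offspring are red.
If the unknown parent were heterozygous (Rr), about half of 18 offspring would be sepia; none are. The unknown parent is most likely homozygous dominant (RR).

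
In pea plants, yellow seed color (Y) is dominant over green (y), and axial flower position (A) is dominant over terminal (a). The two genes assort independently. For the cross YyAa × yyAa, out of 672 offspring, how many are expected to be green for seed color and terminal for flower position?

Dihybrid cross YyAa × yyAa — consider each gene separately:
seed color: Yy × yy → 2 Yy, 2 yy → 2 Y_ : 2 yy (out of 4)
flower position: Aa × Aa → 1 AA, 2 Aa, 1 aa → 3 A_ : 1 aa (out of 4)
Looking for: green (yy) and terminal (aa)
P(green) = 2/4, P(terminal) = 1/4
P(both) = 2/4 × 1/4 = 2/16 = 1/8
Expected count = 1/8 × 672 = 84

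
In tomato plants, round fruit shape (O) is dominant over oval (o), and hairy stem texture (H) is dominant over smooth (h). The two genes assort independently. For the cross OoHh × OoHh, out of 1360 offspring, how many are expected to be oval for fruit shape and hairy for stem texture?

Dihybrid cross OoHh × OoHh — consider each gene separately:
fruit shape: Oo × Oo → 1 OO, 2 Oo, 1 oo → 3 O_ : 1 oo (out of 4)
stem texture: Hh × Hh → 1 HH, 2 Hh, 1 hh → 3 H_ : 1 hh (out of 4)
Looking for: oval (oo) and hairy (H_)
P(oval) = 1/4, P(hairy) = 3/4
P(both) = 1/4 × 3/4 = 3/16
Expected count = 3/16 × 1360 = 255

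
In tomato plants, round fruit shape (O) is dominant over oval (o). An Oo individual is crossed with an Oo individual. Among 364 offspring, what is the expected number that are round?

Punnett square for Oo × Oo:
Offspring genotypes: 1 OO, 2 Oo, 1 oo
round: 3, oval: 1
round: 3 out of 4 → fraction 3/4
Expected count = 3/4 × 364 = 273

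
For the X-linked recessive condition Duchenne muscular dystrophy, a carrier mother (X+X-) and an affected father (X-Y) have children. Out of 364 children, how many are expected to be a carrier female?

Cross: X+X- × X-Y
Offspring: 1 X+X-, 1 X+Y, 1 X-X-, 1 X-Y
Probability of a carrier female: 1/4
Expected count = 1/4 × 364 = 91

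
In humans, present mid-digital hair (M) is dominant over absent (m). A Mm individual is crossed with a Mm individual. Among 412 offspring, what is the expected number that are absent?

Punnett square for Mm × Mm:
Offspring genotypes: 1 MM, 2 Mm, 1 mm
present: 3, absent: 1
absent: 1 out of 4 → fraction 1/4
Expected count = 1/4 × 412 = 103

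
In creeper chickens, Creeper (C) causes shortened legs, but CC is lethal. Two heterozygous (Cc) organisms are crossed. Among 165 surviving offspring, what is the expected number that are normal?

Cross: Cc × Cc
Punnett square offspring (before lethality): 1 CC, 2 Cc, 1 cc
The CC genotype is lethal (embryos die); surviving offspring: 2 Cc, 1 cc
normal: 1 out of 3 → fraction 1/3
Expected count = 1/3 × 165 = 55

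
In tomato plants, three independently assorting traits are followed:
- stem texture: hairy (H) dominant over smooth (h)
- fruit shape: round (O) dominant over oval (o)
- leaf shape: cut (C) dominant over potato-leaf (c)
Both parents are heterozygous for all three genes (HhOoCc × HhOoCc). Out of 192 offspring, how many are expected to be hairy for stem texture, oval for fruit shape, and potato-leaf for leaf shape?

Trihybrid cross: HhOoCc × HhOoCc
Each trait segregates independently with a 3:1 phenotypic ratio, so each gene contributes 3/4 (dominant) or 1/4 (recessive).
Target: hairy (stem texture), oval (fruit shape), potato-leaf (leaf shape)
Probability = product of independent per-trait probabilities
= 3/4 × 1/4 × 1/4 = 3/64
Expected count = 3/64 × 192 = 9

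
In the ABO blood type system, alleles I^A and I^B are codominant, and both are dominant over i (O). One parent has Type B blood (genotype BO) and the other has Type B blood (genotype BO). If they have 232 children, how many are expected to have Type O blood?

Cross: BO × BO
Possible offspring genotypes: 1 BB, 2 BO, 1 OO
Blood type counts: 3 Type B, 1 Type O
Probability of Type O: 1/4
Expected count = 1/4 × 232 = 58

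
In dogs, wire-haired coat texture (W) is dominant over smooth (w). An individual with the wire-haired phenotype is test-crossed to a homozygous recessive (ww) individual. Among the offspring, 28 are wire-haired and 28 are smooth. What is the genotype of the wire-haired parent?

Test cross: ? × ww
Offspring: 28 wire-haired, 28 smooth — approximately 1:1.
A 1:1 ratio in a test cross indicates the unknown parent is heterozygous (Ww).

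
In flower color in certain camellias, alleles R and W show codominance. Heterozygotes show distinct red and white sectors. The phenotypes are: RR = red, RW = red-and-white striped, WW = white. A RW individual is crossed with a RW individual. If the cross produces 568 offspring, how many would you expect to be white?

Punnett square for RW × RW:
Offspring genotypes: 1 RR, 2 RW, 1 WW
Phenotype counts: 1 red, 2 red-and-white striped, 1 white
white: 1 out of 4 → fraction 1/4
Expected count = 1/4 × 568 = 142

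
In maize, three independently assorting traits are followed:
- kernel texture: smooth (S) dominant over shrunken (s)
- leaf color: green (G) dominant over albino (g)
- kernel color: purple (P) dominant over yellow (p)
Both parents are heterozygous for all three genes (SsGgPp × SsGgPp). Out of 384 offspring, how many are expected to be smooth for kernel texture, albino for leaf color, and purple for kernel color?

Trihybrid cross: SsGgPp × SsGgPp
Each trait segregates independently with a 3:1 phenotypic ratio, so each gene contributes 3/4 (dominant) or 1/4 (recessive).
Target: smooth (kernel texture), albino (leaf color), purple (kernel color)
Probability = product of independent per-trait probabilities
= 3/4 × 1/4 × 3/4 = 9/64
Expected count = 9/64 × 384 = 54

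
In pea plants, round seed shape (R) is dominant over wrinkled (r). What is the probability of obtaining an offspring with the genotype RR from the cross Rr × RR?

Punnett square for Rr × RR:
Offspring genotypes: 2 RR, 2 Rr
Total offspring: 4
Count with target: 2
Probability: 2/4 = 1/2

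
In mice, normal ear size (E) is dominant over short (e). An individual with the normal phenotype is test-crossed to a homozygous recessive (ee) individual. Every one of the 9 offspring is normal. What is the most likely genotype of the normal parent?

Test cross: ? × ee
All offspring are normal.
If the unknown parent were heterozygous (Ee), about half of 9 offspring would be short; none are. The unknown parent is most likely homozygous dominant (EE).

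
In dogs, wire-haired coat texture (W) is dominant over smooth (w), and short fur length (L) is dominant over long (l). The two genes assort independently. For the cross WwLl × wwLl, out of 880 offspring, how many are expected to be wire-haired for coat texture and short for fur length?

Dihybrid cross WwLl × wwLl — consider each gene separately:
coat texture: Ww × ww → 2 Ww, 2 ww → 2 W_ : 2 ww (out of 4)
fur length: Ll × Ll → 1 LL, 2 Ll, 1 ll → 3 L_ : 1 ll (out of 4)
Looking for: wire-haired (W_) and short (L_)
P(wire-haired) = 2/4, P(short) = 3/4
P(both) = 2/4 × 3/4 = 6/16 = 3/8
Expected count = 3/8 × 880 = 330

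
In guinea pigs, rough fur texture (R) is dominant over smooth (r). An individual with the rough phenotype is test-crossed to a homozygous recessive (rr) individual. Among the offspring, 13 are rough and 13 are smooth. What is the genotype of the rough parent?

Test cross: ? × rr
Offspring: 13 rough, 13 smooth — approximately 1:1.
A 1:1 ratio in a test cross indicates the unknown parent is heterozygous (Rr).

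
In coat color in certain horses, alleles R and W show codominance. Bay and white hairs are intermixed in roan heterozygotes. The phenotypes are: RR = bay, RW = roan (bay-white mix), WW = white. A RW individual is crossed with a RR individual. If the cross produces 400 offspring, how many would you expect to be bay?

Punnett square for RW × RR:
Offspring genotypes: 2 RR, 2 RW
Phenotype counts: 2 bay, 2 roan (bay-white mix)
bay: 2 out of 4 → fraction 1/2
Expected count = 1/2 × 400 = 200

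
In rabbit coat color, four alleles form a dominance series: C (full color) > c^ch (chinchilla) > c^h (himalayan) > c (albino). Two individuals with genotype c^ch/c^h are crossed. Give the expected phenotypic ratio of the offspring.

Cross: c^ch/c^h × c^ch/c^h
Allele dominance: C > c^ch > c^h > c
Offspring genotypes: 1 c^ch/c^ch, 2 c^ch/c^h, 1 c^h/c^h
Phenotype counts: 3 chinchilla, 1 himalayan
Ratio: 3 chinchilla : 1 himalayan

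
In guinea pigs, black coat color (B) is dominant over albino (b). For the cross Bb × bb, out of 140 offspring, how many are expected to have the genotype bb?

Punnett square for Bb × bb:
Offspring genotypes: 2 Bb, 2 bb
Total offspring: 4
Count with target: 2
Probability: 2/4 = 1/2
Expected count = 1/2 × 140 = 70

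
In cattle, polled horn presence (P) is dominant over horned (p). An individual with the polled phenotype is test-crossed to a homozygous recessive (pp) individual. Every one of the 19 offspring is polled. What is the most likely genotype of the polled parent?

Test cross: ? × pp
All offspring are polled.
If the unknown parent were heterozygous (Pp), about half of 19 offspring would be horned; none are. The unknown parent is most likely homozygous dominant (PP).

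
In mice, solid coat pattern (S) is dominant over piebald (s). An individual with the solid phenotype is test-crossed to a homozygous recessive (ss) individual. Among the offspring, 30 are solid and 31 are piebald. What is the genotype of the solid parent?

Test cross: ? × ss
Offspring: 30 solid, 31 piebald — approximately 1:1.
A 1:1 ratio in a test cross indicates the unknown parent is heterozygous (Ss).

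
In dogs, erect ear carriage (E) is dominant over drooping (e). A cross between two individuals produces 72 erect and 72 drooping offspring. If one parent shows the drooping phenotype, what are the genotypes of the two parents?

Observed offspring: 72 erect, 72 drooping
The observed ratio simplifies to 1:1. One parent shows drooping, so its genotype must be ee. A 1:1 offspring split requires the other parent to be heterozygous (Ee).
Parent genotypes: ee × Ee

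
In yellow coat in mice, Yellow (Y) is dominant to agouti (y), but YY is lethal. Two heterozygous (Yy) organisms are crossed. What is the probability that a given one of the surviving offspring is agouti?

Cross: Yy × Yy
Punnett square offspring (before lethality): 1 YY, 2 Yy, 1 yy
The YY genotype is lethal (embryos die); surviving offspring: 2 Yy, 1 yy
agouti: 1 out of 3
Probability: 1/3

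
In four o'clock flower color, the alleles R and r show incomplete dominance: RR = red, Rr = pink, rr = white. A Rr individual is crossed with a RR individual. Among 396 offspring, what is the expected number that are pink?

Punnett square for Rr × RR:
Offspring genotypes: 2 RR, 2 Rr
Phenotype counts: 2 red, 2 pink
pink: 2 out of 4 → fraction 1/2
Expected count = 1/2 × 396 = 198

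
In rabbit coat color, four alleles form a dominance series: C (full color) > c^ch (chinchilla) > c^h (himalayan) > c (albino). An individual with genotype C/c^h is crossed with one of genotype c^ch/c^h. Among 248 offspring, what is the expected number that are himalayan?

Cross: C/c^h × c^ch/c^h
Allele dominance: C > c^ch > c^h > c
Offspring genotypes: 1 C/c^ch, 1 C/c^h, 1 c^ch/c^h, 1 c^h/c^h
Phenotype counts: 2 full color, 1 chinchilla, 1 himalayan
himalayan: 1 out of 4 → fraction 1/4
Expected count = 1/4 × 248 = 62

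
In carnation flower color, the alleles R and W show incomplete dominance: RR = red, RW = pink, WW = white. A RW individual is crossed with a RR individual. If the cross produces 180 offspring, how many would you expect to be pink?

Punnett square for RW × RR:
Offspring genotypes: 2 RR, 2 RW
Phenotype counts: 2 red, 2 pink
pink: 2 out of 4 → fraction 1/2
Expected count = 1/2 × 180 = 90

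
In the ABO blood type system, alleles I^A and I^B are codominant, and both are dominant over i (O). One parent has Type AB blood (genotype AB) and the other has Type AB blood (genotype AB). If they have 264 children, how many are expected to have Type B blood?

Cross: AB × AB
Possible offspring genotypes: 1 AA, 2 AB, 1 BB
Blood type counts: 1 Type A, 2 Type AB, 1 Type B
Probability of Type B: 1/4
Expected count = 1/4 × 264 = 66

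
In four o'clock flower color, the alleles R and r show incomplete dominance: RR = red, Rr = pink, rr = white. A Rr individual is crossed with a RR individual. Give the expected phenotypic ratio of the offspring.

Punnett square for Rr × RR:
Offspring genotypes: 2 RR, 2 Rr
Phenotype counts: 2 red, 2 pink
Ratio: 1 red : 1 pink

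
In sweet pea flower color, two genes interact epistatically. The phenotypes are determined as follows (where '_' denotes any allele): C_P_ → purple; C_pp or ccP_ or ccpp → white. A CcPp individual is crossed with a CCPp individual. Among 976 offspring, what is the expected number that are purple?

Cross: CcPp × CCPp — consider each gene separately:
C gene: Cc × CC → 2 CC, 2 Cc → 4 C_ (out of 4)
P gene: Pp × Pp → 1 PP, 2 Pp, 1 pp → 3 P_ : 1 pp (out of 4)
Genotype classes (out of 4 × 4 = 16): C_P_ = 4×3 = 12; C_pp = 4×1 = 4
Apply the phenotype rules: C_P_ (12) → purple; C_pp (4) → white
Phenotype counts (out of 16): 12 purple, 4 white
purple: 12 out of 16 → fraction 3/4
Expected count = 3/4 × 976 = 732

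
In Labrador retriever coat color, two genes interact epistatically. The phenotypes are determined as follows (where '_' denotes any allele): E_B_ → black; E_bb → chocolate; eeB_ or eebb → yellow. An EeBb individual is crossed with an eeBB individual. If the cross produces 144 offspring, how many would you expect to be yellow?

Cross: EeBb × eeBB — consider each gene separately:
E gene: Ee × ee → 2 Ee, 2 ee → 2 E_ : 2 ee (out of 4)
B gene: Bb × BB → 2 BB, 2 Bb → 4 B_ (out of 4)
Genotype classes (out of 4 × 4 = 16): E_B_ = 2×4 = 8; eeB_ = 2×4 = 8
Apply the phenotype rules: E_B_ (8) → black; eeB_ (8) → yellow
Phenotype counts (out of 16): 8 black, 8 yellow
yellow: 8 out of 16 → fraction 1/2
Expected count = 1/2 × 144 = 72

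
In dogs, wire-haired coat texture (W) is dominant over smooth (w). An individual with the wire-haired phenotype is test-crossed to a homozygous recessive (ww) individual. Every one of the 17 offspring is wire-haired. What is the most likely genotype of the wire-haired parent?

Test cross: ? × ww
All offspring are wire-haired.
If the unknown parent were heterozygous (Ww), about half of 17 offspring would be smooth; none are. The unknown parent is most likely homozygous dominant (WW).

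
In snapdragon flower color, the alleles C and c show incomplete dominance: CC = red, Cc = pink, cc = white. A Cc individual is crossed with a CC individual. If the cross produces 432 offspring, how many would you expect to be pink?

Punnett square for Cc × CC:
Offspring genotypes: 2 CC, 2 Cc
Phenotype counts: 2 red, 2 pink
pink: 2 out of 4 → fraction 1/2
Expected count = 1/2 × 432 = 216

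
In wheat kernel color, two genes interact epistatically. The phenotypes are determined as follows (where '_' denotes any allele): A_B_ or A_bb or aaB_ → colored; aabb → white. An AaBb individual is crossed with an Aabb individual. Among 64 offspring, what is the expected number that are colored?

Cross: AaBb × Aabb — consider each gene separately:
A gene: Aa × Aa → 1 AA, 2 Aa, 1 aa → 3 A_ : 1 aa (out of 4)
B gene: Bb × bb → 2 Bb, 2 bb → 2 B_ : 2 bb (out of 4)
Genotype classes (out of 4 × 4 = 16): A_B_ = 3×2 = 6; A_bb = 3×2 = 6; aaB_ = 1×2 = 2; aabb = 1×2 = 2
Apply the phenotype rules: A_B_ (6) + A_bb (6) + aaB_ (2) → colored; aabb (2) → white
Phenotype counts (out of 16): 14 colored, 2 white
colored: 14 out of 16 → fraction 7/8
Expected count = 7/8 × 64 = 56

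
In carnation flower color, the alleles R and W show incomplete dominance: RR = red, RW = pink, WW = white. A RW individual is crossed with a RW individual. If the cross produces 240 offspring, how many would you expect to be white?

Punnett square for RW × RW:
Offspring genotypes: 1 RR, 2 RW, 1 WW
Phenotype counts: 1 red, 2 pink, 1 white
white: 1 out of 4 → fraction 1/4
Expected count = 1/4 × 240 = 60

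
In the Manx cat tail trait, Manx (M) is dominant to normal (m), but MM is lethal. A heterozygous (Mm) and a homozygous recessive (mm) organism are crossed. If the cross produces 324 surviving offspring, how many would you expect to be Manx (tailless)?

Cross: Mm × mm
Punnett square offspring (before lethality): 2 Mm, 2 mm
No MM offspring are produced in this cross.
Manx (tailless): 2 out of 4 → fraction 1/2
Expected count = 1/2 × 324 = 162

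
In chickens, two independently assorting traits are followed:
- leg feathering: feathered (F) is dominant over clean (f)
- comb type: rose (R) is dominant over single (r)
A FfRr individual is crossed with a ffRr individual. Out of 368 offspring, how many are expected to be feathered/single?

Dihybrid cross FfRr × ffRr — consider each gene separately:
leg feathering: Ff × ff → 2 Ff, 2 ff → 2 F_ : 2 ff (out of 4)
comb type: Rr × Rr → 1 RR, 2 Rr, 1 rr → 3 R_ : 1 rr (out of 4)
Combine (counts out of 4 × 4 = 16): feathered/rose (F_R_) = 2×3 = 6; feathered/single (F_rr) = 2×1 = 2; clean/rose (ffR_) = 2×3 = 6; clean/single (ffrr) = 2×1 = 2
Phenotype counts (out of 16): 6 feathered/rose, 2 feathered/single, 6 clean/rose, 2 clean/single
feathered/single: 2 out of 16 → fraction 1/8
Expected count = 1/8 × 368 = 46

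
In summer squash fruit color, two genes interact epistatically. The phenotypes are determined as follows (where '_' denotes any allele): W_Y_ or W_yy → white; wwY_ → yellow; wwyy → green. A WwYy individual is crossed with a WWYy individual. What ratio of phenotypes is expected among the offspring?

Cross: WwYy × WWYy — consider each gene separately:
W gene: Ww × WW → 2 WW, 2 Ww → 4 W_ (out of 4)
Y gene: Yy × Yy → 1 YY, 2 Yy, 1 yy → 3 Y_ : 1 yy (out of 4)
Genotype classes (out of 4 × 4 = 16): W_Y_ = 4×3 = 12; W_yy = 4×1 = 4
Apply the phenotype rules: W_Y_ (12) + W_yy (4) → white
Phenotype counts (out of 16): 16 white
Ratio: all white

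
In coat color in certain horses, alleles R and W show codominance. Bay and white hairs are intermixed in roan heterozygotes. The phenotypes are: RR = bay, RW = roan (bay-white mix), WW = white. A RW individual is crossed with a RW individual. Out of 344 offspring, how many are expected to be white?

Punnett square for RW × RW:
Offspring genotypes: 1 RR, 2 RW, 1 WW
Phenotype counts: 1 bay, 2 roan (bay-white mix), 1 white
white: 1 out of 4 → fraction 1/4
Expected count = 1/4 × 344 = 86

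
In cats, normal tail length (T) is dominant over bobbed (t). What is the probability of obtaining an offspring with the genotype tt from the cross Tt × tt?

Punnett square for Tt × tt:
Offspring genotypes: 2 Tt, 2 tt
Total offspring: 4
Count with target: 2
Probability: 2/4 = 1/2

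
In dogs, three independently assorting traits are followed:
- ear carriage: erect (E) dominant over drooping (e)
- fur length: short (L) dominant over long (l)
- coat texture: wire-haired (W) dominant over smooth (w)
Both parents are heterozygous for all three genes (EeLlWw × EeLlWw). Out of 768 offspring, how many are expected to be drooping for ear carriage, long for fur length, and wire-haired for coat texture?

Trihybrid cross: EeLlWw × EeLlWw
Each trait segregates independently with a 3:1 phenotypic ratio, so each gene contributes 3/4 (dominant) or 1/4 (recessive).
Target: drooping (ear carriage), long (fur length), wire-haired (coat texture)
Probability = product of independent per-trait probabilities
= 1/4 × 1/4 × 3/4 = 3/64
Expected count = 3/64 × 768 = 36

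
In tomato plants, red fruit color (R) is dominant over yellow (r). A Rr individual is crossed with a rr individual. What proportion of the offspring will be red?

Punnett square for Rr × rr:
Offspring genotypes: 2 Rr, 2 rr
red: 2, yellow: 2
red: 2 out of 4
Probability: 2/4 = 1/2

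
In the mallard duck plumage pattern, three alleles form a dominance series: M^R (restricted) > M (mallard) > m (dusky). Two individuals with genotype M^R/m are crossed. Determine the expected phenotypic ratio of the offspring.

Cross: M^R/m × M^R/m
Allele dominance: M^R > M > m
Offspring genotypes: 1 M^R/M^R, 2 M^R/m, 1 m/m
Phenotype counts: 3 restricted, 1 dusky
Ratio: 3 restricted : 1 dusky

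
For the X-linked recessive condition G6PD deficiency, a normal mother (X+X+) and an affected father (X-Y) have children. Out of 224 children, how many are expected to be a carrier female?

Cross: X+X+ × X-Y
Offspring: 2 X+X-, 2 X+Y
Probability of a carrier female: 2/4 = 1/2
Expected count = 1/2 × 224 = 112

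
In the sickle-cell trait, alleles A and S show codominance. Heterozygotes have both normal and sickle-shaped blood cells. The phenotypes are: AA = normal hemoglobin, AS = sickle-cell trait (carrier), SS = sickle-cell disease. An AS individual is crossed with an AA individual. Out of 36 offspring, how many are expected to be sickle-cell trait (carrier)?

Punnett square for AS × AA:
Offspring genotypes: 2 AA, 2 AS
Phenotype counts: 2 normal hemoglobin, 2 sickle-cell trait (carrier)
sickle-cell trait (carrier): 2 out of 4 → fraction 1/2
Expected count = 1/2 × 36 = 18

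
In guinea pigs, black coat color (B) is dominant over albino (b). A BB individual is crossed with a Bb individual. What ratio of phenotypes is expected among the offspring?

Punnett square for BB × Bb:
Offspring genotypes: 2 BB, 2 Bb
black: 4, albino: 0
Ratio: all black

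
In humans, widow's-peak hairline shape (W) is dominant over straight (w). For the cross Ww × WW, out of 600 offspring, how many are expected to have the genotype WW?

Punnett square for Ww × WW:
Offspring genotypes: 2 WW, 2 Ww
Total offspring: 4
Count with target: 2
Probability: 2/4 = 1/2
Expected count = 1/2 × 600 = 300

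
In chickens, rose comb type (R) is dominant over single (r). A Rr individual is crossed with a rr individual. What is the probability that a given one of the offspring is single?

Punnett square for Rr × rr:
Offspring genotypes: 2 Rr, 2 rr
rose: 2, single: 2
single: 2 out of 4
Probability: 2/4 = 1/2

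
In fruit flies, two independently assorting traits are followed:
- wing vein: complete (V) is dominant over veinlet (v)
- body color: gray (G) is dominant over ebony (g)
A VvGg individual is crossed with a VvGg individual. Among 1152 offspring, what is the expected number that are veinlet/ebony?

Dihybrid cross VvGg × VvGg — consider each gene separately:
wing vein: Vv × Vv → 1 VV, 2 Vv, 1 vv → 3 V_ : 1 vv (out of 4)
body color: Gg × Gg → 1 GG, 2 Gg, 1 gg → 3 G_ : 1 gg (out of 4)
Combine (counts out of 4 × 4 = 16): complete/gray (V_G_) = 3×3 = 9; complete/ebony (V_gg) = 3×1 = 3; veinlet/gray (vvG_) = 1×3 = 3; veinlet/ebony (vvgg) = 1×1 = 1
Phenotype counts (out of 16): 9 complete/gray, 3 complete/ebony, 3 veinlet/gray, 1 veinlet/ebony
veinlet/ebony: 1 out of 16 → fraction 1/16
Expected count = 1/16 × 1152 = 72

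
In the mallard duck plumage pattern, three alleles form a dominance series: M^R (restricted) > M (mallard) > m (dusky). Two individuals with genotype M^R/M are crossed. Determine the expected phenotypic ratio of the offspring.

Cross: M^R/M × M^R/M
Allele dominance: M^R > M > m
Offspring genotypes: 1 M^R/M^R, 2 M^R/M, 1 M/M
Phenotype counts: 3 restricted, 1 mallard
Ratio: 3 restricted : 1 mallard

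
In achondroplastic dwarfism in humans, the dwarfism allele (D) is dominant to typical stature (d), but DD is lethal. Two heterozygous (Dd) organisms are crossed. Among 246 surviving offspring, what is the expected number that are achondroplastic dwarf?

Cross: Dd × Dd
Punnett square offspring (before lethality): 1 DD, 2 Dd, 1 dd
The DD genotype is lethal (embryos die); surviving offspring: 2 Dd, 1 dd
achondroplastic dwarf: 2 out of 3 → fraction 2/3
Expected count = 2/3 × 246 = 164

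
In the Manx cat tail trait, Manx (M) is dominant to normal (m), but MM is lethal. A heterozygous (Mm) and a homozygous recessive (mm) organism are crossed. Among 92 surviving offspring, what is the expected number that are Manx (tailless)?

Cross: Mm × mm
Punnett square offspring (before lethality): 2 Mm, 2 mm
No MM offspring are produced in this cross.
Manx (tailless): 2 out of 4 → fraction 1/2
Expected count = 1/2 × 92 = 46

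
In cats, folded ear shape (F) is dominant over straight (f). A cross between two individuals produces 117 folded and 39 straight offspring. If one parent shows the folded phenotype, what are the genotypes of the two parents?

Observed offspring: 117 folded, 39 straight
The observed ratio simplifies to 3:1. Straight (ff) offspring appear, so each parent must contribute one f allele. The parent stated to show folded carries F, so it is Ff. The other parent is then either Ff or ff: Ff × ff would give a 1:1 split, whereas Ff × Ff gives 3:1 — matching the data. So both parents are heterozygous (Ff × Ff).
Parent genotypes: Ff × Ff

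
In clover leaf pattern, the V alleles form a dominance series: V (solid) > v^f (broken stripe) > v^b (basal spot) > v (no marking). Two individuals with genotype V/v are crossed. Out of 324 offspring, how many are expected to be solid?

Cross: V/v × V/v
Allele dominance: V > v^f > v^b > v
Offspring genotypes: 1 V/V, 2 V/v, 1 v/v
Phenotype counts: 3 solid, 1 unmarked
solid: 3 out of 4 → fraction 3/4
Expected count = 3/4 × 324 = 243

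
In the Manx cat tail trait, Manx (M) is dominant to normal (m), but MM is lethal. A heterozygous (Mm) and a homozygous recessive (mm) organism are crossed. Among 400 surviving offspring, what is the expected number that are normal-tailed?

Cross: Mm × mm
Punnett square offspring (before lethality): 2 Mm, 2 mm
No MM offspring are produced in this cross.
normal-tailed: 2 out of 4 → fraction 1/2
Expected count = 1/2 × 400 = 200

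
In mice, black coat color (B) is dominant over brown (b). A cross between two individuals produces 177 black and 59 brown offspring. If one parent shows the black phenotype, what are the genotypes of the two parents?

Observed offspring: 177 black, 59 brown
The observed ratio simplifies to 3:1. Brown (bb) offspring appear, so each parent must contribute one b allele. The parent stated to show black carries B, so it is Bb. The other parent is then either Bb or bb: Bb × bb would give a 1:1 split, whereas Bb × Bb gives 3:1 — matching the data. So both parents are heterozygous (Bb × Bb).
Parent genotypes: Bb × Bb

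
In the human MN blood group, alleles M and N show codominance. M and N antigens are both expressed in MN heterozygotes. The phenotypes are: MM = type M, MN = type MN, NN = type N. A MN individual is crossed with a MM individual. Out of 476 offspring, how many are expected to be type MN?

Punnett square for MN × MM:
Offspring genotypes: 2 MM, 2 MN
Phenotype counts: 2 type M, 2 type MN
type MN: 2 out of 4 → fraction 1/2
Expected count = 1/2 × 476 = 238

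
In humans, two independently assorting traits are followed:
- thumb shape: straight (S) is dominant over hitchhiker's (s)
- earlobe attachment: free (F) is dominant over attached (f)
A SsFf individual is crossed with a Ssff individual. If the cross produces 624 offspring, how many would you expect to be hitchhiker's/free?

Dihybrid cross SsFf × Ssff — consider each gene separately:
thumb shape: Ss × Ss → 1 SS, 2 Ss, 1 ss → 3 S_ : 1 ss (out of 4)
earlobe attachment: Ff × ff → 2 Ff, 2 ff → 2 F_ : 2 ff (out of 4)
Combine (counts out of 4 × 4 = 16): straight/free (S_F_) = 3×2 = 6; straight/attached (S_ff) = 3×2 = 6; hitchhiker's/free (ssF_) = 1×2 = 2; hitchhiker's/attached (ssff) = 1×2 = 2
Phenotype counts (out of 16): 6 straight/free, 6 straight/attached, 2 hitchhiker's/free, 2 hitchhiker's/attached
hitchhiker's/free: 2 out of 16 → fraction 1/8
Expected count = 1/8 × 624 = 78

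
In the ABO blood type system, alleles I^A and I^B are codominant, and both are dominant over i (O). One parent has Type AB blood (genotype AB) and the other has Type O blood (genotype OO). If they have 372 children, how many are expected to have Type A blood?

Cross: AB × OO
Possible offspring genotypes: 2 AO, 2 BO
Blood type counts: 2 Type A, 2 Type B
Probability of Type A: 2/4 = 1/2
Expected count = 1/2 × 372 = 186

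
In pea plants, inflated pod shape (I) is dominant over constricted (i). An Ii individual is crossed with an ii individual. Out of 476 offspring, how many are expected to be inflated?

Punnett square for Ii × ii:
Offspring genotypes: 2 Ii, 2 ii
inflated: 2, constricted: 2
inflated: 2 out of 4 → fraction 1/2
Expected count = 1/2 × 476 = 238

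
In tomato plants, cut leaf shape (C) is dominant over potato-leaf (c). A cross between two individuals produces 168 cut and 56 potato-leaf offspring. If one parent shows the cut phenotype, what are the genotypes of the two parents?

Observed offspring: 168 cut, 56 potato-leaf
The observed ratio simplifies to 3:1. Potato-leaf (cc) offspring appear, so each parent must contribute one c allele. The parent stated to show cut carries C, so it is Cc. The other parent is then either Cc or cc: Cc × cc would give a 1:1 split, whereas Cc × Cc gives 3:1 — matching the data. So both parents are heterozygous (Cc × Cc).
Parent genotypes: Cc × Cc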